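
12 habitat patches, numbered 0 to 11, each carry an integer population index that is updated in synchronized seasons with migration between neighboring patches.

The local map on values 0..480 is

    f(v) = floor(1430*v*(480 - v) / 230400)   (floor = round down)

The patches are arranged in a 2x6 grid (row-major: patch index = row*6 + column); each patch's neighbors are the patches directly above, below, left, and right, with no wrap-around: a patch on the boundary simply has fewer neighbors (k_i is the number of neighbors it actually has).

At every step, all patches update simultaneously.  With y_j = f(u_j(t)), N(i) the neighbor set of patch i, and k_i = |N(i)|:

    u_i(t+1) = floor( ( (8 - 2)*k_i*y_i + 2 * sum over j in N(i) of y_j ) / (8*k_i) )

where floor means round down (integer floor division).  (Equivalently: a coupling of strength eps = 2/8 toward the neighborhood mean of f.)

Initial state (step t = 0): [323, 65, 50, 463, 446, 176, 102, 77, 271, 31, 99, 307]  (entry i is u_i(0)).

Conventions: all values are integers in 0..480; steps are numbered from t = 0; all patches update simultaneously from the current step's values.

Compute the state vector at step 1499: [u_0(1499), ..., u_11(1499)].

Simulating step by step:
t=0: [323, 65, 50, 463, 446, 176, 102, 77, 271, 31, 99, 307]
t=1: [286, 178, 146, 62, 121, 301, 242, 207, 297, 117, 217, 317]
t=2: [344, 332, 295, 189, 272, 324, 354, 348, 329, 268, 336, 326]
t=3: [290, 304, 332, 342, 342, 317, 278, 287, 312, 343, 309, 309]
t=4: [340, 331, 307, 292, 297, 317, 346, 341, 321, 296, 321, 326]
t=5: [295, 306, 326, 338, 334, 321, 288, 296, 317, 334, 319, 312]
t=6: [337, 329, 312, 299, 304, 315, 341, 336, 319, 304, 315, 323]
t=7: [299, 308, 323, 333, 330, 322, 295, 301, 318, 330, 323, 316]
t=8: [334, 327, 314, 304, 307, 314, 337, 332, 318, 308, 313, 319]
t=9: [302, 309, 322, 330, 328, 323, 300, 305, 318, 327, 324, 319]
t=10: [332, 326, 315, 308, 309, 313, 334, 330, 318, 310, 312, 316]
t=11: [304, 311, 321, 327, 326, 324, 302, 307, 318, 326, 325, 321]
t=12: [331, 325, 316, 310, 311, 313, 332, 328, 318, 311, 312, 315]
t=13: [306, 312, 320, 326, 325, 324, 304, 309, 318, 325, 324, 322]
t=14: [329, 324, 317, 311, 312, 313, 331, 326, 318, 312, 313, 314]
t=15: [308, 313, 319, 325, 324, 324, 306, 311, 318, 324, 324, 323]
t=16: [327, 324, 318, 312, 312, 313, 329, 325, 319, 313, 313, 313]
t=17: [310, 313, 318, 324, 324, 324, 308, 312, 318, 323, 324, 324]
t=18: [326, 323, 318, 313, 313, 313, 327, 324, 319, 314, 313, 313]
t=19: [311, 314, 318, 323, 324, 324, 310, 313, 318, 322, 323, 324]
t=20: [325, 323, 318, 314, 313, 313, 326, 323, 319, 315, 313, 313]
t=21: [312, 314, 318, 322, 323, 324, 311, 314, 318, 321, 323, 324]
t=22: [324, 322, 319, 315, 314, 313, 325, 322, 319, 316, 314, 313]
t=23: [313, 315, 318, 321, 323, 323, 312, 315, 318, 321, 322, 323]
t=24: [323, 321, 319, 316, 314, 314, 324, 322, 319, 316, 314, 314]
t=25: [314, 315, 318, 320, 322, 323, 313, 315, 318, 320, 322, 323]
t=26: [323, 321, 319, 317, 315, 314, 323, 321, 319, 317, 315, 314]
t=27: [314, 316, 318, 320, 321, 322, 314, 316, 318, 320, 321, 322]
t=28: [322, 321, 319, 317, 316, 315, 322, 321, 319, 317, 316, 315]
t=29: [315, 316, 318, 319, 321, 321, 315, 316, 318, 319, 321, 321]
t=30: [321, 320, 319, 317, 316, 316, 321, 320, 319, 317, 316, 316]
t=31: [316, 317, 318, 319, 320, 321, 316, 317, 318, 319, 320, 321]
t=32: [320, 320, 319, 318, 317, 316, 320, 320, 319, 318, 317, 316]
t=33: [317, 317, 318, 319, 320, 320, 317, 317, 318, 319, 320, 320]
t=34: [320, 319, 319, 318, 317, 317, 320, 319, 319, 318, 317, 317]
t=35: [317, 317, 318, 319, 319, 320, 317, 317, 318, 319, 319, 320]
t=36: [320, 319, 319, 318, 317, 317, 320, 319, 319, 318, 317, 317]

Answer: [317, 317, 318, 319, 319, 320, 317, 317, 318, 319, 319, 320]
Key observation: The state at step 34, [320, 319, 319, 318, 317, 317, 320, 319, 319, 318, 317, 317], reappears at step 36: the system is in a cycle of period 2 from step 34 on.  Therefore the state at step 1499 equals the state at step 34 + ((1499 - 34) mod 2) = 35, which is [317, 317, 318, 319, 319, 320, 317, 317, 318, 319, 319, 320].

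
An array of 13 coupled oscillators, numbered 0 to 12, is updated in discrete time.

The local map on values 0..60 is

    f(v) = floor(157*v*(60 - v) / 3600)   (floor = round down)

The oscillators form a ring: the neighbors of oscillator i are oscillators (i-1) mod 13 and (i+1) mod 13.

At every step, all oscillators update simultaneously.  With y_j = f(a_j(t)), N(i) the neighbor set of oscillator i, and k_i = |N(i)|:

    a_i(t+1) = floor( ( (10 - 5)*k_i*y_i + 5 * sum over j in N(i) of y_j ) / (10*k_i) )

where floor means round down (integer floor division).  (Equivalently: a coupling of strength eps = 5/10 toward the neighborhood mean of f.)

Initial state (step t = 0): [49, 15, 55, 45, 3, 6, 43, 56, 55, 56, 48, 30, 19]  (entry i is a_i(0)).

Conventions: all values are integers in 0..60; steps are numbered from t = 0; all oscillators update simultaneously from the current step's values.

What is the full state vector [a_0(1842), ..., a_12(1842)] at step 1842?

Answer: [37, 37, 37, 37, 37, 37, 37, 37, 37, 37, 37, 37, 37]
Key observation: The state at step 7, [37, 37, 37, 37, 37, 37, 37, 37, 37, 37, 37, 37, 37], reappears at step 8: the system is in a cycle of period 1 from step 7 on.  Therefore the state at step 1842 equals the state at step 7 + ((1842 - 7) mod 1) = 7, which is [37, 37, 37, 37, 37, 37, 37, 37, 37, 37, 37, 37, 37].

Derivation:
t=0: [49, 15, 55, 45, 3, 6, 43, 56, 55, 56, 48, 30, 19]
t=1: [27, 23, 20, 19, 14, 16, 21, 15, 10, 13, 24, 34, 32]
t=2: [38, 36, 34, 32, 29, 30, 32, 28, 24, 27, 34, 38, 38]
t=3: [36, 37, 38, 38, 39, 39, 39, 38, 37, 37, 37, 36, 36]
t=4: [37, 36, 36, 35, 35, 35, 35, 36, 36, 37, 37, 37, 37]
t=5: [37, 37, 37, 37, 38, 38, 37, 37, 37, 37, 37, 37, 37]
t=6: [37, 37, 37, 36, 36, 36, 36, 37, 37, 37, 37, 37, 37]
t=7: [37, 37, 37, 37, 37, 37, 37, 37, 37, 37, 37, 37, 37]
t=8: [37, 37, 37, 37, 37, 37, 37, 37, 37, 37, 37, 37, 37]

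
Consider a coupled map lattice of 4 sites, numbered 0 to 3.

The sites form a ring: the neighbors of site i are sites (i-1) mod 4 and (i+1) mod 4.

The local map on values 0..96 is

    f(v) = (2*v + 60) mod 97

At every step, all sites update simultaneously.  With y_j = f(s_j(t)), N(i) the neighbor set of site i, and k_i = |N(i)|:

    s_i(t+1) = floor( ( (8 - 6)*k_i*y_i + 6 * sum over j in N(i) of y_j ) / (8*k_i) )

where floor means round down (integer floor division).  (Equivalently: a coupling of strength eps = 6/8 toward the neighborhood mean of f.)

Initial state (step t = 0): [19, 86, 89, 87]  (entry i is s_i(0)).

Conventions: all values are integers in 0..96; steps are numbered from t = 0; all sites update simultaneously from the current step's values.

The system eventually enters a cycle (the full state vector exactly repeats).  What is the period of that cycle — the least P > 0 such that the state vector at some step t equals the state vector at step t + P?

Answer: 4
Key observation: The state at step 26, [14, 22, 14, 22], reappears at step 30 — and no state repeats earlier — so the cycle the system enters has period 4.

Derivation:
t=0: [19, 86, 89, 87]
t=1: [29, 26, 40, 26]
t=2: [16, 27, 22, 27]
t=3: [35, 41, 14, 41]
t=4: [42, 56, 55, 56]
t=5: [68, 63, 74, 63]
t=6: [67, 28, 70, 28]
t=7: [14, 7, 15, 7]
t=8: [77, 85, 78, 85]
t=9: [32, 24, 32, 24]
t=10: [15, 23, 15, 23]
t=11: [29, 69, 29, 69]
t=12: [8, 16, 8, 16]
t=13: [88, 80, 88, 80]
t=14: [30, 38, 30, 38]
t=15: [35, 27, 35, 27]
t=16: [21, 29, 21, 29]
t=17: [17, 9, 17, 9]
t=18: [82, 90, 82, 90]
t=19: [42, 34, 42, 34]
t=20: [35, 43, 35, 43]
t=21: [45, 37, 45, 37]
t=22: [41, 49, 41, 49]
t=23: [57, 49, 57, 49]
t=24: [65, 73, 65, 73]
t=25: [32, 72, 32, 72]
t=26: [14, 22, 14, 22]
t=27: [27, 67, 27, 67]
t=28: [4, 12, 4, 12]
t=29: [80, 72, 80, 72]
t=30: [14, 22, 14, 22]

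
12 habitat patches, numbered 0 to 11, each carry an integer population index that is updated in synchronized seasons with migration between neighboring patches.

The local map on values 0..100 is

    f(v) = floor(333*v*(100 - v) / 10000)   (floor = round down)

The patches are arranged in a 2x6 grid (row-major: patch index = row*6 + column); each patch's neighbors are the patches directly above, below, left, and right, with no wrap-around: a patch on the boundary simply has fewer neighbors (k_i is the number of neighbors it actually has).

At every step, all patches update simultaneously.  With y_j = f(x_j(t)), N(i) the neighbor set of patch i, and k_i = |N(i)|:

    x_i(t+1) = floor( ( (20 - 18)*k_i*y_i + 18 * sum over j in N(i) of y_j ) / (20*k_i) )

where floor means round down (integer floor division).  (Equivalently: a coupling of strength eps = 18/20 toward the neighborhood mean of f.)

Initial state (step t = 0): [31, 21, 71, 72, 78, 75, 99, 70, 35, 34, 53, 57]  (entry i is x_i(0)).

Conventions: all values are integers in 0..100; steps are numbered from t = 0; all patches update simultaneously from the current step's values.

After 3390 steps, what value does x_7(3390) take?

Simulating step by step:
t=0: [31, 21, 71, 72, 78, 75, 99, 70, 35, 34, 53, 57]
t=1: [33, 67, 65, 66, 69, 68, 63, 46, 70, 74, 71, 72]
t=2: [74, 76, 72, 70, 71, 69, 77, 73, 73, 69, 67, 69]
t=3: [59, 64, 64, 68, 70, 69, 63, 61, 67, 69, 70, 71]
t=4: [76, 78, 73, 72, 70, 68, 79, 75, 75, 71, 69, 69]
t=5: [56, 61, 62, 67, 69, 70, 60, 58, 64, 66, 69, 71]
t=6: [79, 80, 76, 74, 71, 69, 81, 78, 77, 73, 71, 69]
t=7: [52, 56, 58, 64, 67, 69, 55, 54, 60, 63, 68, 69]
t=8: [82, 82, 79, 76, 73, 71, 82, 81, 79, 75, 73, 71]
t=9: [49, 51, 54, 60, 64, 66, 49, 51, 55, 60, 65, 66]
t=10: [83, 82, 81, 79, 76, 74, 83, 82, 81, 78, 76, 74]
t=11: [47, 48, 51, 55, 59, 62, 47, 48, 52, 55, 60, 62]
t=12: [82, 82, 82, 81, 79, 78, 82, 82, 82, 81, 79, 78]
t=13: [49, 49, 49, 51, 54, 56, 49, 49, 49, 51, 54, 56]
t=14: [83, 83, 83, 82, 82, 82, 83, 83, 83, 82, 82, 82]
t=15: [46, 46, 46, 48, 49, 49, 46, 46, 46, 48, 49, 49]
t=16: [82, 82, 82, 82, 83, 83, 82, 82, 82, 82, 83, 83]
t=17: [49, 49, 49, 48, 46, 46, 49, 49, 49, 48, 46, 46]
t=18: [83, 83, 83, 82, 82, 82, 83, 83, 83, 82, 82, 82]

Answer: x_7(3390) = 83
Key observation: The state at step 14, [83, 83, 83, 82, 82, 82, 83, 83, 83, 82, 82, 82], reappears at step 18: the system is in a cycle of period 4 from step 14 on.  Therefore the state at step 3390 equals the state at step 14 + ((3390 - 14) mod 4) = 14, which is [83, 83, 83, 82, 82, 82, 83, 83, 83, 82, 82, 82].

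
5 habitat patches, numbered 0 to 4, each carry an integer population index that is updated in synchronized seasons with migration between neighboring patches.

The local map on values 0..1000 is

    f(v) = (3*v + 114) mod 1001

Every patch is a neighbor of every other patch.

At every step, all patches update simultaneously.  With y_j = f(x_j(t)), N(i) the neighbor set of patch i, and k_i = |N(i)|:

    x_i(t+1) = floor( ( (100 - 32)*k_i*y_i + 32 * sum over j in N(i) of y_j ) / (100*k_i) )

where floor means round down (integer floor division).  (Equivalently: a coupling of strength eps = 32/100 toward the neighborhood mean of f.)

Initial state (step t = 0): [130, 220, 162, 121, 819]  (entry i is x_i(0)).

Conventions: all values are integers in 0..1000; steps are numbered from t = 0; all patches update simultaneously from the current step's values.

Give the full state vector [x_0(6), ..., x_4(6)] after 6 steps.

Answer: [491, 747, 691, 788, 360]

Derivation:
t=0: [130, 220, 162, 121, 819]
t=1: [536, 698, 593, 520, 575]
t=2: [699, 390, 801, 670, 769]
t=3: [249, 293, 432, 197, 375]
t=4: [773, 852, 501, 679, 399]
t=5: [432, 574, 543, 263, 359]
t=6: [491, 747, 691, 788, 360]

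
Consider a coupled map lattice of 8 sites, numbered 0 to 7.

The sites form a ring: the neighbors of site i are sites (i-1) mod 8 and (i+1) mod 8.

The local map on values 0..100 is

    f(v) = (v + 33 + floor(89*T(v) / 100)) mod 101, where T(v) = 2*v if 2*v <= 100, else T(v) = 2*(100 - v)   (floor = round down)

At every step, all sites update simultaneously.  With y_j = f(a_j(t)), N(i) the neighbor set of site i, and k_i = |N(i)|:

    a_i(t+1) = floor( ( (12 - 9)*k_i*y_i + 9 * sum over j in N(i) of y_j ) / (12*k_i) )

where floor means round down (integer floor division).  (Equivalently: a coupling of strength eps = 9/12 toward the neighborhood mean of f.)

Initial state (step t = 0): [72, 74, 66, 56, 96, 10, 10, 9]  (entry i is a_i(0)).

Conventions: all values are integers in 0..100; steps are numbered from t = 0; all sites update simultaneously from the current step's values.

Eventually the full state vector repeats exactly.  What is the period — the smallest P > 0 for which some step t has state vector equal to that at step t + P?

Simulating step by step:
t=0: [72, 74, 66, 56, 96, 10, 10, 9]
t=1: [54, 54, 58, 51, 56, 50, 59, 56]
t=2: [66, 65, 67, 66, 69, 66, 67, 65]
t=3: [58, 57, 58, 56, 57, 56, 58, 57]
t=4: [64, 64, 65, 64, 65, 64, 65, 64]
t=5: [60, 59, 59, 59, 59, 59, 59, 59]
t=6: [63, 63, 63, 63, 63, 63, 63, 63]
t=7: [60, 60, 60, 60, 60, 60, 60, 60]
t=8: [63, 63, 63, 63, 63, 63, 63, 63]

Answer: 2
Key observation: The state at step 6, [63, 63, 63, 63, 63, 63, 63, 63], reappears at step 8 — and no state repeats earlier — so the cycle the system enters has period 2.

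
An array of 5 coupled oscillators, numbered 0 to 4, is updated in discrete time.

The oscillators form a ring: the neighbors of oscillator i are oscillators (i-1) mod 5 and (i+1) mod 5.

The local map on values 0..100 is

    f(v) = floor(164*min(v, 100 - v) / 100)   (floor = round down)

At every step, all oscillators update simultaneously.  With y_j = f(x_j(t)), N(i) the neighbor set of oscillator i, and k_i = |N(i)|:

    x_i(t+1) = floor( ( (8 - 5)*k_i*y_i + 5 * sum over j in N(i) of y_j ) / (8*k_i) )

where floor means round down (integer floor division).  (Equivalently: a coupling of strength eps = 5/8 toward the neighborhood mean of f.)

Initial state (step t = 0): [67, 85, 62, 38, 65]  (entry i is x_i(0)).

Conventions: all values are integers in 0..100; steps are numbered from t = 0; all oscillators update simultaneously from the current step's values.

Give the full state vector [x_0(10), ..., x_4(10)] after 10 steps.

Answer: [58, 59, 58, 56, 56]

Derivation:
t=0: [67, 85, 62, 38, 65]
t=1: [45, 45, 50, 60, 57]
t=2: [72, 75, 73, 71, 69]
t=3: [45, 43, 44, 47, 47]
t=4: [73, 71, 72, 75, 75]
t=5: [44, 45, 44, 42, 41]
t=6: [70, 72, 71, 68, 68]
t=7: [48, 46, 47, 50, 51]
t=8: [77, 76, 77, 79, 80]
t=9: [36, 37, 36, 34, 34]
t=10: [58, 59, 58, 56, 56]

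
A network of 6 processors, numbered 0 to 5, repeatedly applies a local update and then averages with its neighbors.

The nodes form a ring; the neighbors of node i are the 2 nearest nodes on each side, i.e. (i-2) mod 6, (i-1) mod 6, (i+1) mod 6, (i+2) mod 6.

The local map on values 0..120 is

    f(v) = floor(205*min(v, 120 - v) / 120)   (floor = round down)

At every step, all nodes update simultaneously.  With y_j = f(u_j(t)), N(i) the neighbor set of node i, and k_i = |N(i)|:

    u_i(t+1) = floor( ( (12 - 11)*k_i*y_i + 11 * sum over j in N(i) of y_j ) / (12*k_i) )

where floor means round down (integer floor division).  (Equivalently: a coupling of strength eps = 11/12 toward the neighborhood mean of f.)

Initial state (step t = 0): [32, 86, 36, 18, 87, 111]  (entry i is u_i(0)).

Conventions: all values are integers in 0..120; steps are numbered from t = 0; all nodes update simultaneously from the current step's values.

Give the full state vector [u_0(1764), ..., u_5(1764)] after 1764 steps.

Answer: [35, 35, 35, 35, 35, 35]
Key observation: The state at step 7, [59, 59, 59, 59, 59, 59], reappears at step 13: the system is in a cycle of period 6 from step 7 on.  Therefore the state at step 1764 equals the state at step 7 + ((1764 - 7) mod 6) = 12, which is [35, 35, 35, 35, 35, 35].

Derivation:
t=0: [32, 86, 36, 18, 87, 111]
t=1: [48, 41, 50, 46, 41, 46]
t=2: [76, 79, 75, 75, 79, 75]
t=3: [73, 75, 73, 73, 75, 73]
t=4: [78, 79, 78, 78, 79, 78]
t=5: [70, 70, 70, 70, 70, 70]
t=6: [85, 85, 85, 85, 85, 85]
t=7: [59, 59, 59, 59, 59, 59]
t=8: [100, 100, 100, 100, 100, 100]
t=9: [34, 34, 34, 34, 34, 34]
t=10: [58, 58, 58, 58, 58, 58]
t=11: [99, 99, 99, 99, 99, 99]
t=12: [35, 35, 35, 35, 35, 35]
t=13: [59, 59, 59, 59, 59, 59]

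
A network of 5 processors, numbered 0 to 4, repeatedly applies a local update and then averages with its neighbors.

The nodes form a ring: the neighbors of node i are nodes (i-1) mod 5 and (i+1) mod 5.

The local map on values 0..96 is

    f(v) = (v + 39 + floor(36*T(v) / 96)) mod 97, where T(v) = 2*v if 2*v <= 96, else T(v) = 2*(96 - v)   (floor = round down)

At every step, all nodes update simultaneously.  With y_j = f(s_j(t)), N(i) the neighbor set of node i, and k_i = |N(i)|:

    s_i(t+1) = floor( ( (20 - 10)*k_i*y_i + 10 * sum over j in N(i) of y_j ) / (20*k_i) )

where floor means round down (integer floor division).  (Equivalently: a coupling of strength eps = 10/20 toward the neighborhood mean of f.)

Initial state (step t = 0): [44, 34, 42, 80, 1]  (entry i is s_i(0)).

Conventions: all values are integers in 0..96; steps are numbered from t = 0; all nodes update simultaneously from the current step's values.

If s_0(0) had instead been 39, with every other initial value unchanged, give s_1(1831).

Simulating step by step:
t=0: [39, 34, 42, 80, 1]
t=1: [15, 6, 16, 30, 31]
t=2: [68, 57, 68, 85, 85]
t=3: [31, 29, 31, 34, 34]
t=4: [69, 91, 69, 24, 24]
t=5: [44, 33, 44, 68, 68]
t=6: [41, 57, 41, 28, 28]
t=7: [35, 20, 35, 69, 69]
t=8: [27, 38, 27, 24, 24]
t=9: [65, 47, 65, 82, 82]
t=10: [29, 27, 29, 33, 33]
t=11: [90, 87, 90, 94, 94]
t=12: [36, 35, 36, 36, 36]
t=13: [4, 4, 4, 5, 5]
t=14: [46, 46, 46, 46, 46]
t=15: [22, 22, 22, 22, 22]
t=16: [77, 77, 77, 77, 77]
t=17: [33, 33, 33, 33, 33]
t=18: [96, 96, 96, 96, 96]
t=19: [38, 38, 38, 38, 38]
t=20: [8, 8, 8, 8, 8]
t=21: [53, 53, 53, 53, 53]
t=22: [27, 27, 27, 27, 27]
t=23: [86, 86, 86, 86, 86]
t=24: [35, 35, 35, 35, 35]
t=25: [3, 3, 3, 3, 3]
t=26: [44, 44, 44, 44, 44]
t=27: [19, 19, 19, 19, 19]
t=28: [72, 72, 72, 72, 72]
t=29: [32, 32, 32, 32, 32]
t=30: [95, 95, 95, 95, 95]
t=31: [37, 37, 37, 37, 37]
t=32: [6, 6, 6, 6, 6]
t=33: [49, 49, 49, 49, 49]
t=34: [26, 26, 26, 26, 26]
t=35: [84, 84, 84, 84, 84]
t=36: [35, 35, 35, 35, 35]

Answer: s_1(1831) = 37
Key observation: The state at step 24, [35, 35, 35, 35, 35], reappears at step 36: the system is in a cycle of period 12 from step 24 on.  Therefore the state at step 1831 equals the state at step 24 + ((1831 - 24) mod 12) = 31, which is [37, 37, 37, 37, 37].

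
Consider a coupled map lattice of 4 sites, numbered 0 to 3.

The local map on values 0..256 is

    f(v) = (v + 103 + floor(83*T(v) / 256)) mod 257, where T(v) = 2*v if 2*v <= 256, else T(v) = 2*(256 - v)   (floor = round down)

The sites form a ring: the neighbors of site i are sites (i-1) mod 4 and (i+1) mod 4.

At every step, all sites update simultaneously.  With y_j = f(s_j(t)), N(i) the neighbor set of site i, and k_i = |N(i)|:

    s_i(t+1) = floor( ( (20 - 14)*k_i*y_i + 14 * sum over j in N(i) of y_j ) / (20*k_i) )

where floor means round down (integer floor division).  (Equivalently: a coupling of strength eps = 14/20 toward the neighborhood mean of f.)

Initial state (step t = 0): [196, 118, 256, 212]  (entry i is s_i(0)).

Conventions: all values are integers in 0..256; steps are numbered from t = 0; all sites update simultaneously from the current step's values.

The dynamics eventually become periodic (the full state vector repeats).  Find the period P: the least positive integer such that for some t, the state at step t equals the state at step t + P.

Answer: 9
Key observation: The state at step 14, [99, 99, 99, 99], reappears at step 23 — and no state repeats earlier — so the cycle the system enters has period 9.

Derivation:
t=0: [196, 118, 256, 212]
t=1: [68, 75, 74, 89]
t=2: [230, 221, 233, 228]
t=3: [90, 91, 91, 92]
t=4: [252, 252, 253, 252]
t=5: [100, 100, 100, 100]
t=6: [10, 10, 10, 10]
t=7: [119, 119, 119, 119]
t=8: [42, 42, 42, 42]
t=9: [172, 172, 172, 172]
t=10: [72, 72, 72, 72]
t=11: [221, 221, 221, 221]
t=12: [89, 89, 89, 89]
t=13: [249, 249, 249, 249]
t=14: [99, 99, 99, 99]
t=15: [9, 9, 9, 9]
t=16: [117, 117, 117, 117]
t=17: [38, 38, 38, 38]
t=18: [165, 165, 165, 165]
t=19: [70, 70, 70, 70]
t=20: [218, 218, 218, 218]
t=21: [88, 88, 88, 88]
t=22: [248, 248, 248, 248]
t=23: [99, 99, 99, 99]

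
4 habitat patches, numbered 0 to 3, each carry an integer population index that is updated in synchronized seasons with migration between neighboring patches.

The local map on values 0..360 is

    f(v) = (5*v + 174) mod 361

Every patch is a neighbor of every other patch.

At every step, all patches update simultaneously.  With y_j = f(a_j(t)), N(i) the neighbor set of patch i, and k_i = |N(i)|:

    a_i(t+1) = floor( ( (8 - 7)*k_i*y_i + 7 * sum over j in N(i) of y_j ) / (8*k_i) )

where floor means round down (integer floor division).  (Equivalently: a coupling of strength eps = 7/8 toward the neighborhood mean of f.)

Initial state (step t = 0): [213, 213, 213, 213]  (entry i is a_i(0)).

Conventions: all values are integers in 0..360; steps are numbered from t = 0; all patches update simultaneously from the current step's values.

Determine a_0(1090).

Simulating step by step:
t=0: [213, 213, 213, 213]
t=1: [156, 156, 156, 156]
t=2: [232, 232, 232, 232]
t=3: [251, 251, 251, 251]
t=4: [346, 346, 346, 346]
t=5: [99, 99, 99, 99]
t=6: [308, 308, 308, 308]
t=7: [270, 270, 270, 270]
t=8: [80, 80, 80, 80]
t=9: [213, 213, 213, 213]

Answer: a_0(1090) = 156
Key observation: The state at step 0, [213, 213, 213, 213], reappears at step 9: the system is in a cycle of period 9 from step 0 on.  Therefore the state at step 1090 equals the state at step 0 + ((1090 - 0) mod 9) = 1, which is [156, 156, 156, 156].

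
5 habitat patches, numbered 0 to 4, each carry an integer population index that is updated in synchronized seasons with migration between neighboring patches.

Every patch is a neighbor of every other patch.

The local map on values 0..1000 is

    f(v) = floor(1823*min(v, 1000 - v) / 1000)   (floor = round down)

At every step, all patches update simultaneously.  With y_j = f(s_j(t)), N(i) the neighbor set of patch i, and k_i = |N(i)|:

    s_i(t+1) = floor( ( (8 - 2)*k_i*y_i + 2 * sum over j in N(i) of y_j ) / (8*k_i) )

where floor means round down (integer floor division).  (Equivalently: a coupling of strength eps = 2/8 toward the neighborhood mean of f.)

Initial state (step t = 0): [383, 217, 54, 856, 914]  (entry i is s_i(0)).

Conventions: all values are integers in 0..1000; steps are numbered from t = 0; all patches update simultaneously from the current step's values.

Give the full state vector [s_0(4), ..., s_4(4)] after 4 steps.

Answer: [650, 556, 551, 374, 472]

Derivation:
t=0: [383, 217, 54, 856, 914]
t=1: [580, 372, 167, 280, 207]
t=2: [690, 630, 373, 515, 423]
t=3: [611, 686, 690, 831, 753]
t=4: [650, 556, 551, 374, 472]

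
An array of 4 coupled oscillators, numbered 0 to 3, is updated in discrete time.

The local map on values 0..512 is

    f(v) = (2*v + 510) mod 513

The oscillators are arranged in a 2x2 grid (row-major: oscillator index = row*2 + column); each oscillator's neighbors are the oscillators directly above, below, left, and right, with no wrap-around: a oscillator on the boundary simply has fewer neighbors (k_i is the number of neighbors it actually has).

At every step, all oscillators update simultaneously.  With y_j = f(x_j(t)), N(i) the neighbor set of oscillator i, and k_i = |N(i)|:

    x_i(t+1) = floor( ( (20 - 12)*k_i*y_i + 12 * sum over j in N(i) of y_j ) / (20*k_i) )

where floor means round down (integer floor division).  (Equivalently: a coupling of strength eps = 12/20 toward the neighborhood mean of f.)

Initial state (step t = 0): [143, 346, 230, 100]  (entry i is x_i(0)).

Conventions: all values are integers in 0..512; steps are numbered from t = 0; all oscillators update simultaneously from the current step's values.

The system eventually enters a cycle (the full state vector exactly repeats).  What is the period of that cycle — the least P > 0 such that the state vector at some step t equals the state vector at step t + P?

Simulating step by step:
t=0: [143, 346, 230, 100]
t=1: [303, 214, 326, 268]
t=2: [204, 203, 87, 176]
t=3: [334, 387, 294, 311]
t=4: [159, 180, 106, 141]
t=5: [295, 321, 261, 281]
t=6: [69, 86, 38, 58]
t=7: [126, 142, 103, 117]
t=8: [244, 256, 225, 237]
t=9: [480, 490, 465, 475]
t=10: [441, 449, 429, 437]
t=11: [363, 370, 354, 360]
t=12: [208, 213, 201, 206]
t=13: [411, 415, 406, 410]
t=14: [305, 308, 301, 304]
t=15: [93, 95, 90, 92]
t=16: [182, 184, 180, 181]
t=17: [361, 362, 358, 360]
t=18: [204, 206, 203, 204]
t=19: [405, 406, 404, 405]
t=20: [294, 294, 293, 294]
t=21: [71, 72, 71, 71]
t=22: [139, 139, 139, 139]
t=23: [275, 275, 275, 275]
t=24: [34, 34, 34, 34]
t=25: [65, 65, 65, 65]
t=26: [127, 127, 127, 127]
t=27: [251, 251, 251, 251]
t=28: [499, 499, 499, 499]
t=29: [482, 482, 482, 482]
t=30: [448, 448, 448, 448]
t=31: [380, 380, 380, 380]
t=32: [244, 244, 244, 244]
t=33: [485, 485, 485, 485]
t=34: [454, 454, 454, 454]
t=35: [392, 392, 392, 392]
t=36: [268, 268, 268, 268]
t=37: [20, 20, 20, 20]
t=38: [37, 37, 37, 37]
t=39: [71, 71, 71, 71]
t=40: [139, 139, 139, 139]

Answer: 18
Key observation: The state at step 22, [139, 139, 139, 139], reappears at step 40 — and no state repeats earlier — so the cycle the system enters has period 18.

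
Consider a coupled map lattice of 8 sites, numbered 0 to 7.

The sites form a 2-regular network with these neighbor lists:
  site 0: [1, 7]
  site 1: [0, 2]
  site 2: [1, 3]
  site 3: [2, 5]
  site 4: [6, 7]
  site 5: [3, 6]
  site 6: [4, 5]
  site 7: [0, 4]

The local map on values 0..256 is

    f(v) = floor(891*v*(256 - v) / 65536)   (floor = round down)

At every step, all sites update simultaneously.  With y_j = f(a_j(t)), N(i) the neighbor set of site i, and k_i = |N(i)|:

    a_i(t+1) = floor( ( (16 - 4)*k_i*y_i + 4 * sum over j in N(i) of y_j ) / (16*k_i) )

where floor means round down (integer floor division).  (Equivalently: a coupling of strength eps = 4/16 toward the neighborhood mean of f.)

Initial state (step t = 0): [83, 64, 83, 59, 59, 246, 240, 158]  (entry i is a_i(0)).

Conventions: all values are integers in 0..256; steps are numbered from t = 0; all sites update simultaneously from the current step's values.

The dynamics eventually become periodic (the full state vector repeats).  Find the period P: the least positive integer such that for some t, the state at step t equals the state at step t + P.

Simulating step by step:
t=0: [83, 64, 83, 59, 59, 246, 240, 158]
t=1: [193, 174, 186, 147, 151, 51, 62, 201]
t=2: [166, 187, 184, 202, 200, 154, 166, 160]
t=3: [200, 179, 175, 160, 165, 203, 197, 200]
t=4: [156, 183, 193, 198, 191, 155, 162, 158]
t=5: [207, 182, 165, 164, 178, 204, 202, 205]
t=6: [143, 179, 201, 197, 177, 152, 152, 147]
t=7: [214, 186, 155, 164, 196, 207, 211, 213]
t=8: [129, 174, 206, 197, 150, 144, 133, 128]
t=9: [218, 190, 148, 163, 217, 211, 220, 221]
t=10: [118, 168, 209, 197, 112, 135, 110, 107]
t=11: [217, 194, 144, 162, 218, 213, 218, 217]
t=12: [121, 164, 210, 198, 112, 132, 113, 114]
t=13: [219, 197, 143, 161, 219, 213, 219, 220]
t=14: [115, 159, 209, 198, 109, 132, 111, 107]
t=15: [218, 200, 145, 161, 217, 213, 218, 216]
t=16: [117, 155, 208, 198, 114, 132, 113, 116]
t=17: [219, 203, 147, 161, 219, 213, 219, 220]
t=18: [114, 150, 206, 197, 109, 132, 111, 107]
t=19: [219, 207, 151, 163, 217, 213, 218, 216]
t=20: [114, 143, 204, 196, 114, 132, 113, 115]
t=21: [219, 209, 155, 165, 219, 213, 219, 220]
t=22: [112, 140, 201, 195, 109, 132, 111, 107]
t=23: [218, 211, 160, 167, 217, 213, 218, 216]
t=24: [114, 136, 197, 193, 114, 132, 113, 116]
t=25: [220, 213, 166, 171, 219, 214, 219, 220]
t=26: [109, 131, 192, 188, 109, 129, 111, 107]
t=27: [217, 214, 174, 178, 217, 215, 218, 216]
t=28: [116, 130, 183, 180, 114, 126, 113, 116]
t=29: [220, 216, 186, 189, 219, 217, 219, 220]
t=30: [108, 123, 168, 165, 109, 121, 110, 107]
t=31: [217, 218, 203, 205, 217, 219, 218, 216]
t=32: [114, 116, 141, 138, 114, 114, 112, 116]
t=33: [220, 220, 220, 220, 219, 220, 219, 220]
t=34: [107, 107, 107, 107, 109, 107, 109, 107]
t=35: [216, 216, 216, 216, 216, 216, 216, 216]
t=36: [117, 117, 117, 117, 117, 117, 117, 117]
t=37: [221, 221, 221, 221, 221, 221, 221, 221]
t=38: [105, 105, 105, 105, 105, 105, 105, 105]
t=39: [215, 215, 215, 215, 215, 215, 215, 215]
t=40: [119, 119, 119, 119, 119, 119, 119, 119]
t=41: [221, 221, 221, 221, 221, 221, 221, 221]

Answer: 4
Key observation: The state at step 37, [221, 221, 221, 221, 221, 221, 221, 221], reappears at step 41 — and no state repeats earlier — so the cycle the system enters has period 4.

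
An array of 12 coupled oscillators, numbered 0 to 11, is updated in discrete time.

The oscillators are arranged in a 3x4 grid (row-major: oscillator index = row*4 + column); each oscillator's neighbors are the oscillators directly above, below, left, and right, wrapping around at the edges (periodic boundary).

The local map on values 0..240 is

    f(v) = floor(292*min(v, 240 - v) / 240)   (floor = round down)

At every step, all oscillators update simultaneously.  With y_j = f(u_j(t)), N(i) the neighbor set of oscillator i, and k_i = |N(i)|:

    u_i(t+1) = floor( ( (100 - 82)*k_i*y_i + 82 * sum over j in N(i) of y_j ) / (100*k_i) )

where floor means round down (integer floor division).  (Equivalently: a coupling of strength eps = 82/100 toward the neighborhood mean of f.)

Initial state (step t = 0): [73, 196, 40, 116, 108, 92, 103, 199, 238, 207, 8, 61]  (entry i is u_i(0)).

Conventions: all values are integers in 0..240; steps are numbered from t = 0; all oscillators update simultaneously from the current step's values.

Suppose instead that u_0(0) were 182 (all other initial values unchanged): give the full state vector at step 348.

Answer: [114, 114, 114, 114, 114, 114, 114, 114, 114, 114, 114, 114]
Key observation: The state at step 9, [141, 141, 141, 141, 141, 141, 141, 141, 141, 141, 141, 141], reappears at step 15: the system is in a cycle of period 6 from step 9 on.  Therefore the state at step 348 equals the state at step 9 + ((348 - 9) mod 6) = 12, which is [114, 114, 114, 114, 114, 114, 114, 114, 114, 114, 114, 114].

Derivation:
t=0: [182, 196, 40, 116, 108, 92, 103, 199, 238, 207, 8, 61]
t=1: [79, 64, 75, 74, 71, 91, 66, 105, 64, 43, 60, 54]
t=2: [84, 85, 81, 93, 99, 80, 96, 88, 75, 78, 72, 86]
t=3: [105, 98, 103, 104, 102, 106, 100, 112, 102, 94, 100, 100]
t=4: [123, 122, 122, 127, 127, 121, 126, 125, 121, 121, 120, 125]
t=5: [140, 143, 141, 140, 141, 141, 142, 137, 141, 144, 141, 141]
t=6: [119, 119, 119, 121, 121, 118, 120, 120, 119, 118, 118, 121]
t=7: [144, 143, 144, 144, 144, 144, 144, 144, 143, 143, 144, 144]
t=8: [116, 116, 116, 116, 116, 116, 116, 116, 116, 117, 116, 116]
t=9: [141, 141, 141, 141, 141, 141, 141, 141, 141, 141, 141, 141]
t=10: [120, 120, 120, 120, 120, 120, 120, 120, 120, 120, 120, 120]
t=11: [146, 146, 146, 146, 146, 146, 146, 146, 146, 146, 146, 146]
t=12: [114, 114, 114, 114, 114, 114, 114, 114, 114, 114, 114, 114]
t=13: [138, 138, 138, 138, 138, 138, 138, 138, 138, 138, 138, 138]
t=14: [124, 124, 124, 124, 124, 124, 124, 124, 124, 124, 124, 124]
t=15: [141, 141, 141, 141, 141, 141, 141, 141, 141, 141, 141, 141]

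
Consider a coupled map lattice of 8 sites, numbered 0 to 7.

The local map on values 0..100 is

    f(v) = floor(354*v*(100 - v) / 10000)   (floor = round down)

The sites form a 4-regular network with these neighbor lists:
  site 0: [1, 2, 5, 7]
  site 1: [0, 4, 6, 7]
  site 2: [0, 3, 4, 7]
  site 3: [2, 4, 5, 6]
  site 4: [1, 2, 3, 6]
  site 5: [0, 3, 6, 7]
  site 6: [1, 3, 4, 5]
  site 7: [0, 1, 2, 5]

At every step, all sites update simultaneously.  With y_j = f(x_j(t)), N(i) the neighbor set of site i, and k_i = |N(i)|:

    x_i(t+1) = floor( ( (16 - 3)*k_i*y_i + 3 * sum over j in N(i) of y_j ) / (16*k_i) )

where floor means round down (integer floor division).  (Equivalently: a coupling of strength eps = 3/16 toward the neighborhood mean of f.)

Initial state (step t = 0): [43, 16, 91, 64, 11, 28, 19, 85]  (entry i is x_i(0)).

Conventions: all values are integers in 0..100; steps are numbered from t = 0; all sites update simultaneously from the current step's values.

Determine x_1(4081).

Answer: x_1(4081) = 37
Key observation: The state at step 20, [88, 88, 88, 88, 88, 88, 88, 88], reappears at step 24: the system is in a cycle of period 4 from step 20 on.  Therefore the state at step 4081 equals the state at step 20 + ((4081 - 20) mod 4) = 21, which is [37, 37, 37, 37, 37, 37, 37, 37].

Derivation:
t=0: [43, 16, 91, 64, 11, 28, 19, 85]
t=1: [78, 48, 34, 74, 37, 70, 54, 47]
t=2: [64, 86, 78, 70, 81, 74, 85, 85]
t=3: [75, 44, 60, 70, 54, 66, 47, 48]
t=4: [69, 86, 83, 75, 86, 79, 86, 86]
t=5: [69, 43, 50, 62, 43, 57, 43, 44]
t=6: [77, 85, 87, 83, 85, 85, 85, 86]
t=7: [58, 45, 41, 48, 44, 45, 45, 43]
t=8: [86, 86, 85, 87, 86, 86, 87, 86]
t=9: [42, 41, 44, 40, 41, 41, 40, 42]
t=10: [85, 85, 86, 84, 85, 85, 84, 85]
t=11: [44, 45, 42, 46, 45, 45, 46, 44]
t=12: [86, 87, 86, 86, 86, 87, 87, 86]
t=13: [41, 40, 42, 41, 41, 40, 40, 41]
t=14: [84, 84, 85, 84, 84, 84, 84, 84]
t=15: [46, 47, 45, 46, 46, 47, 47, 46]
t=16: [87, 87, 87, 87, 87, 87, 87, 87]
t=17: [40, 40, 40, 40, 40, 40, 40, 40]
t=18: [84, 84, 84, 84, 84, 84, 84, 84]
t=19: [47, 47, 47, 47, 47, 47, 47, 47]
t=20: [88, 88, 88, 88, 88, 88, 88, 88]
t=21: [37, 37, 37, 37, 37, 37, 37, 37]
t=22: [82, 82, 82, 82, 82, 82, 82, 82]
t=23: [52, 52, 52, 52, 52, 52, 52, 52]
t=24: [88, 88, 88, 88, 88, 88, 88, 88]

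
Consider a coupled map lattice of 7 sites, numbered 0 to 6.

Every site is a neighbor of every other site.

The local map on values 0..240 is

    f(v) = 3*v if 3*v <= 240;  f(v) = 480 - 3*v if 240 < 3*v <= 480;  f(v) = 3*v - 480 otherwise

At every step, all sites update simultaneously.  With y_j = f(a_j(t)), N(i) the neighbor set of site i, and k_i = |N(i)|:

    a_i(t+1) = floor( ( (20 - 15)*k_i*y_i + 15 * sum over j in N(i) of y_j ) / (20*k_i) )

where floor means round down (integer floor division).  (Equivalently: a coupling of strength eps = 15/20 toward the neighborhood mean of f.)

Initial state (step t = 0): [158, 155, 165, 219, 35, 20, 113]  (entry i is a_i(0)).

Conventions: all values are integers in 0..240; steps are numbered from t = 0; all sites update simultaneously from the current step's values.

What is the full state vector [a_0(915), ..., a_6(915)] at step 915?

Answer: [159, 159, 159, 159, 159, 159, 159]
Key observation: The state at step 4, [3, 3, 3, 3, 3, 3, 3], reappears at step 12: the system is in a cycle of period 8 from step 4 on.  Therefore the state at step 915 equals the state at step 4 + ((915 - 4) mod 8) = 11, which is [159, 159, 159, 159, 159, 159, 159].

Derivation:
t=0: [158, 155, 165, 219, 35, 20, 113]
t=1: [65, 66, 66, 87, 78, 72, 82]
t=2: [211, 211, 211, 214, 216, 213, 216]
t=3: [158, 158, 158, 159, 160, 159, 160]
t=4: [3, 3, 3, 3, 3, 3, 3]
t=5: [9, 9, 9, 9, 9, 9, 9]
t=6: [27, 27, 27, 27, 27, 27, 27]
t=7: [81, 81, 81, 81, 81, 81, 81]
t=8: [237, 237, 237, 237, 237, 237, 237]
t=9: [231, 231, 231, 231, 231, 231, 231]
t=10: [213, 213, 213, 213, 213, 213, 213]
t=11: [159, 159, 159, 159, 159, 159, 159]
t=12: [3, 3, 3, 3, 3, 3, 3]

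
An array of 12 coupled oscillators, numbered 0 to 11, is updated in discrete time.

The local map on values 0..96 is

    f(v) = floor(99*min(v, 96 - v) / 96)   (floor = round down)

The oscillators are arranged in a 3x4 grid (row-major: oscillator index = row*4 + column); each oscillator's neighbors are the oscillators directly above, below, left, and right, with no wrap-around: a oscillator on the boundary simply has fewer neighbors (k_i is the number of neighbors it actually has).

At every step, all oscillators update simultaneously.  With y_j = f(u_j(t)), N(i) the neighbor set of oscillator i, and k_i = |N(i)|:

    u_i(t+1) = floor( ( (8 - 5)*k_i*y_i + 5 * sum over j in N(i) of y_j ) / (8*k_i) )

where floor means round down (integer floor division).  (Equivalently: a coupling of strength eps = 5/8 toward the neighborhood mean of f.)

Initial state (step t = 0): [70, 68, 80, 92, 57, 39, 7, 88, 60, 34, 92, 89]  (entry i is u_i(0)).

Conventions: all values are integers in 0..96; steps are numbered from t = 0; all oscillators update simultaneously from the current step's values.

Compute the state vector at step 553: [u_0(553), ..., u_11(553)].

Answer: [13, 13, 13, 13, 13, 13, 13, 13, 13, 13, 13, 13]
Key observation: The state at step 22, [13, 13, 13, 13, 13, 13, 13, 13, 13, 13, 13, 13], reappears at step 23: the system is in a cycle of period 1 from step 22 on.  Therefore the state at step 553 equals the state at step 22 + ((553 - 22) mod 1) = 22, which is [13, 13, 13, 13, 13, 13, 13, 13, 13, 13, 13, 13].

Derivation:
t=0: [70, 68, 80, 92, 57, 39, 7, 88, 60, 34, 92, 89]
t=1: [31, 27, 14, 9, 36, 32, 13, 6, 37, 30, 11, 6]
t=2: [31, 26, 15, 9, 35, 29, 14, 8, 35, 28, 14, 7]
t=3: [31, 25, 15, 10, 33, 27, 15, 9, 33, 26, 15, 9]
t=4: [30, 24, 16, 11, 31, 25, 15, 10, 31, 25, 16, 10]
t=5: [28, 23, 16, 12, 29, 24, 16, 11, 29, 24, 16, 11]
t=6: [26, 22, 16, 12, 27, 23, 16, 12, 27, 23, 16, 12]
t=7: [25, 21, 16, 13, 25, 22, 16, 12, 25, 22, 16, 13]
t=8: [23, 21, 16, 13, 24, 21, 16, 13, 24, 21, 16, 13]
t=9: [22, 20, 16, 13, 23, 20, 16, 13, 23, 20, 16, 13]
t=10: [21, 19, 16, 13, 22, 19, 16, 13, 22, 19, 16, 13]
t=11: [20, 18, 16, 13, 21, 19, 16, 13, 21, 19, 16, 13]
t=12: [19, 18, 15, 13, 20, 18, 16, 13, 20, 18, 16, 13]
t=13: [19, 17, 15, 13, 19, 18, 15, 13, 19, 18, 15, 13]
t=14: [18, 17, 15, 13, 18, 17, 15, 13, 18, 17, 15, 13]
t=15: [17, 16, 15, 13, 17, 16, 15, 13, 17, 16, 15, 13]
t=16: [16, 16, 14, 13, 16, 16, 14, 13, 16, 16, 14, 13]
t=17: [16, 15, 14, 13, 16, 15, 14, 13, 16, 15, 14, 13]
t=18: [15, 15, 14, 13, 15, 15, 14, 13, 15, 15, 14, 13]
t=19: [15, 14, 14, 13, 15, 14, 14, 13, 15, 14, 14, 13]
t=20: [14, 14, 13, 13, 14, 14, 13, 13, 14, 14, 13, 13]
t=21: [14, 13, 13, 13, 14, 13, 13, 13, 14, 13, 13, 13]
t=22: [13, 13, 13, 13, 13, 13, 13, 13, 13, 13, 13, 13]
t=23: [13, 13, 13, 13, 13, 13, 13, 13, 13, 13, 13, 13]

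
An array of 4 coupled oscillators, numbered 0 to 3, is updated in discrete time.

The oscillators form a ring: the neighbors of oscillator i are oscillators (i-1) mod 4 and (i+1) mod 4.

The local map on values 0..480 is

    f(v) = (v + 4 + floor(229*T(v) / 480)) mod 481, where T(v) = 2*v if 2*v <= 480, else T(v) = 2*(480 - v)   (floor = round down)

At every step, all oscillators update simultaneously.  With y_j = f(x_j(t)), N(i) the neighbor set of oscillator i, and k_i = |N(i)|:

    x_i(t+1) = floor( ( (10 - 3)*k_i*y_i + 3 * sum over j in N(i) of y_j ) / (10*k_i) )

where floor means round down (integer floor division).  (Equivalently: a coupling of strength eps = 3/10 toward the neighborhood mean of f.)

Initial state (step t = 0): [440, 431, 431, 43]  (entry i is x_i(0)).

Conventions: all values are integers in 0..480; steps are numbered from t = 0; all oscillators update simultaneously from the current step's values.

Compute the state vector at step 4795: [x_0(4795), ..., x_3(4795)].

Answer: [173, 377, 173, 46]
Key observation: The state at step 9, [72, 334, 72, 1], reappears at step 14: the system is in a cycle of period 5 from step 9 on.  Therefore the state at step 4795 equals the state at step 9 + ((4795 - 9) mod 5) = 10, which is [173, 377, 173, 46].

Derivation:
t=0: [440, 431, 431, 43]
t=1: [13, 0, 13, 61]
t=2: [39, 11, 39, 94]
t=3: [87, 41, 87, 154]
t=4: [180, 111, 180, 265]
t=5: [352, 260, 352, 438]
t=6: [405, 474, 405, 144]
t=7: [379, 145, 379, 343]
t=8: [449, 344, 449, 477]
t=9: [72, 334, 72, 1]
t=10: [173, 377, 173, 46]
t=11: [325, 437, 325, 167]
t=12: [382, 143, 382, 373]
t=13: [449, 341, 449, 479]
t=14: [72, 334, 72, 1]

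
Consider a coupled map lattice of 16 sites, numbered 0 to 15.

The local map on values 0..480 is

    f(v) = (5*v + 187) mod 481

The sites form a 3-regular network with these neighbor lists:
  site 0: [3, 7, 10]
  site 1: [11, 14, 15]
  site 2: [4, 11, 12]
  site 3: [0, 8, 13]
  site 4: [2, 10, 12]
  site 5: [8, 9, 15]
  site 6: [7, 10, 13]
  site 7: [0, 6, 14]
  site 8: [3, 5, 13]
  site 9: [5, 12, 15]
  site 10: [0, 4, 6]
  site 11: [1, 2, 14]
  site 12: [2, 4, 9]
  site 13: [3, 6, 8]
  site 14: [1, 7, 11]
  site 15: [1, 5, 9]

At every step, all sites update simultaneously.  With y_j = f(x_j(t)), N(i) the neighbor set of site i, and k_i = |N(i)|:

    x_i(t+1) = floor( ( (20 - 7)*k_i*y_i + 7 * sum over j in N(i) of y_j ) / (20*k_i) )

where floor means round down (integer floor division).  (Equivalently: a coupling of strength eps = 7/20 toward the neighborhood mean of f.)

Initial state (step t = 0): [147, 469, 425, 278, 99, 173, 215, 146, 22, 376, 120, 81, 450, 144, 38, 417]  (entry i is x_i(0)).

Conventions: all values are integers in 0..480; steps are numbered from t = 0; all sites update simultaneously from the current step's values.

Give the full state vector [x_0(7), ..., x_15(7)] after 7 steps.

Answer: [220, 164, 176, 229, 362, 256, 279, 210, 105, 250, 251, 281, 299, 142, 293, 299]

Derivation:
t=0: [147, 469, 425, 278, 99, 173, 215, 146, 22, 376, 120, 81, 450, 144, 38, 417]
t=1: [388, 180, 292, 222, 215, 150, 331, 413, 268, 147, 308, 176, 106, 362, 323, 268]
t=2: [242, 145, 207, 259, 279, 367, 339, 325, 155, 377, 289, 148, 263, 142, 298, 173]
t=3: [352, 369, 244, 124, 149, 91, 398, 369, 64, 125, 241, 397, 102, 326, 297, 137]
t=4: [115, 171, 396, 261, 420, 191, 270, 129, 117, 304, 364, 252, 283, 313, 202, 324]
t=5: [239, 122, 219, 134, 292, 224, 147, 299, 251, 253, 140, 67, 204, 251, 203, 297]
t=6: [392, 264, 265, 405, 245, 308, 417, 283, 452, 101, 388, 128, 221, 463, 225, 227]
t=7: [220, 164, 176, 229, 362, 256, 279, 210, 105, 250, 251, 281, 299, 142, 293, 299]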